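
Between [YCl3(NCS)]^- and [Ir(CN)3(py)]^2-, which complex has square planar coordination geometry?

For [YCl3(NCS)]^-: Summing ligand charges against the −1 overall charge gives an oxidation state of +3 for yttrium. Yttrium is a group-3 element; Y(III) is therefore d⁰. A d⁰ ion has no crystal-field stabilisation preference between square planar and tetrahedral, so four ligands adopt the sterically favoured tetrahedral geometry. → tetrahedral.
For [Ir(CN)3(py)]^2-: Each cyanide is −1; pyridine is neutral; balancing the −2 overall charge requires Ir(I). Iridium is a group-9 element; Ir(I) is therefore d⁸. A 5d d⁸ ion has a large crystal-field splitting; square planar leaves the high-energy d_{x²−y²} orbital empty and maximises CFSE. → square planar.

[Ir(CN)3(py)]^2-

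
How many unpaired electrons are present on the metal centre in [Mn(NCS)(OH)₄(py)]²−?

4 unpaired electrons

Ligand charges: each isothiocyanate is −1; each hydroxide is −1; pyridine is neutral. With an overall charge of −2 the manganese centre must be in the +3 oxidation state.
Manganese is a group-7 element; Mn(III) is therefore d⁴.
The spin state decides the count: Hydroxide and isothiocyanate are weak-field ligands for a first-row metal, so the complex is high-spin.
An octahedral high-spin d⁴ ion is t₂g³e_g¹, giving 4 unpaired electrons.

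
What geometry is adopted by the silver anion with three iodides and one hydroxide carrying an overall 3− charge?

Ligand charges: each iodide is −1; each hydroxide is −1. With an overall charge of −3 the silver centre must be in the +1 oxidation state.
Silver is a group-11 element; Ag(I) is therefore d¹⁰.
With 4 monodentate ligands the coordination number is 4.
A d¹⁰ ion has no crystal-field stabilisation preference between square planar and tetrahedral, so four ligands adopt the sterically favoured tetrahedral geometry.

tetrahedral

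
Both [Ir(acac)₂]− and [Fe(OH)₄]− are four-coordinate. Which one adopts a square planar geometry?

For [Ir(acac)₂]−: Summing ligand charges against the −1 overall charge gives an oxidation state of +1 for iridium. Group 9 minus oxidation state 1 gives a d⁸ configuration. A 5d d⁸ ion has a large crystal-field splitting; square planar leaves the high-energy d_{x²−y²} orbital empty and maximises CFSE. → square planar.
For [Fe(OH)₄]−: Ligand charges: each hydroxide is −1. With an overall charge of −1 the iron centre must be in the +3 oxidation state. Iron is a group-8 element; Fe(III) is therefore d⁵. A high-spin d⁵ ion has zero CFSE in either geometry, so four ligands adopt the sterically favoured tetrahedral geometry. → tetrahedral.

[Ir(acac)₂]−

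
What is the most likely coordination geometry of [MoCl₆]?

Each chloride is −1; balancing the 0 overall charge requires Mo(VI).
Mo sits in group 6, so the d-electron count is 6 − 6 = 0.
Coordination number: 6.
Six donors around a single metal centre give an octahedral coordination sphere.

octahedral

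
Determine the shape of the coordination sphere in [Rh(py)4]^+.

Summing ligand charges against the +1 overall charge gives an oxidation state of +1 for rhodium.
Rh sits in group 9, so the d-electron count is 9 − 1 = 8.
Coordination number: 4.
A 4d d⁸ ion has a large crystal-field splitting; square planar leaves the high-energy d_{x²−y²} orbital empty and maximises CFSE.

square planar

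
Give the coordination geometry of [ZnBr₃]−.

Ligand charges: each bromide is −1. With an overall charge of −1 the zinc centre must be in the +2 oxidation state.
Group 12 minus oxidation state 2 gives a d¹⁰ configuration.
Coordination number: 3.
Three ligands around a d¹⁰ centre minimise repulsion in a trigonal-planar arrangement.

trigonal planar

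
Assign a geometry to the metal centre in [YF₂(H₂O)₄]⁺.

Summing ligand charges against the +1 overall charge gives an oxidation state of +3 for yttrium.
Y sits in group 3, so the d-electron count is 3 − 3 = 0.
Coordination number: 6.
Six donors around a single metal centre give an octahedral coordination sphere.

octahedral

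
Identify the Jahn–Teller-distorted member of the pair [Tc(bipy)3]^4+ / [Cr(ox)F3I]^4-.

[Tc(bipy)3]^4+: 2,2′-bipyridine is neutral; balancing the +4 overall charge requires Tc(IV). Group 7 minus oxidation state 4 gives a d³ configuration. The d³ configuration leaves the e_g set evenly filled (or empty) — no strong Jahn–Teller driving force.
[Cr(ox)F3I]^4-: Each oxalate is −2; each fluoride is −1; each iodide is −1; balancing the −4 overall charge requires Cr(II). Group 6 minus oxidation state 2 gives a d⁴ configuration. Fluoride, iodide, and oxalate are weak-field ligands for a first-row metal, so the complex is high-spin. The t₂g³e_g¹ (high-spin) configuration has an unevenly filled e_g set; the Jahn–Teller theorem predicts a tetragonal distortion (typically axial elongation) to lift the degeneracy.

[Cr(ox)F3I]^4-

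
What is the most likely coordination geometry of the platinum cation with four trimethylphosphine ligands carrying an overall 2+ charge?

square planar

Ligand charges: trimethylphosphine is neutral. With an overall charge of +2 the platinum centre must be in the +2 oxidation state.
Pt sits in group 10, so the d-electron count is 10 − 2 = 8.
Coordination number: 4.
A 5d d⁸ ion has a large crystal-field splitting; square planar leaves the high-energy d_{x²−y²} orbital empty and maximises CFSE.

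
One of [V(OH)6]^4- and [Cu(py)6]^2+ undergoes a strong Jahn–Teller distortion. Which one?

[Cu(py)6]^2+

[V(OH)6]^4-: Each hydroxide is −1; balancing the −4 overall charge requires V(II). V sits in group 5, so the d-electron count is 5 − 2 = 3. The d³ configuration leaves the e_g set evenly filled (or empty) — no strong Jahn–Teller driving force.
[Cu(py)6]^2+: Pyridine is neutral; balancing the +2 overall charge requires Cu(II). Group 11 minus oxidation state 2 gives a d⁹ configuration. The t₂g⁶e_g³ configuration has an unevenly filled e_g set; the Jahn–Teller theorem predicts a tetragonal distortion (typically axial elongation) to lift the degeneracy.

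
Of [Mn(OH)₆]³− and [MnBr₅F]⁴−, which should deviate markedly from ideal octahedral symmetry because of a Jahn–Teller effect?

[Mn(OH)₆]³−: Each hydroxide is −1; balancing the −3 overall charge requires Mn(III). Manganese is a group-7 element; Mn(III) is therefore d⁴. Hydroxide is a weak-field ligand for a first-row metal, so the complex is high-spin. The t₂g³e_g¹ (high-spin) configuration has an unevenly filled e_g set; the Jahn–Teller theorem predicts a tetragonal distortion (typically axial elongation) to lift the degeneracy.
[MnBr₅F]⁴−: Summing ligand charges against the −4 overall charge gives an oxidation state of +2 for manganese. Mn sits in group 7, so the d-electron count is 7 − 2 = 5. Bromide and fluoride are weak-field ligands for a first-row metal, so the complex is high-spin. The d⁵ configuration leaves the e_g set evenly filled (or empty) — no strong Jahn–Teller driving force.

[Mn(OH)₆]³−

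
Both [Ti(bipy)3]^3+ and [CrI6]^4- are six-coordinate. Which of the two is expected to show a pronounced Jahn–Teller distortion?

[CrI6]^4-

[Ti(bipy)3]^3+: Ligand charges: 2,2′-bipyridine is neutral. With an overall charge of +3 the titanium centre must be in the +3 oxidation state. Titanium is a group-4 element; Ti(III) is therefore d¹. The d¹ configuration leaves the e_g set evenly filled (or empty) — no strong Jahn–Teller driving force.
[CrI6]^4-: Ligand charges: each iodide is −1. With an overall charge of −4 the chromium centre must be in the +2 oxidation state. Chromium is a group-6 element; Cr(II) is therefore d⁴. Iodide is a weak-field ligand for a first-row metal, so the complex is high-spin. The t₂g³e_g¹ (high-spin) configuration has an unevenly filled e_g set; the Jahn–Teller theorem predicts a tetragonal distortion (typically axial elongation) to lift the degeneracy.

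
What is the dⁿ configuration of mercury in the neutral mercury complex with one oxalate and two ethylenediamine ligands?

d10

Ligand charges: each oxalate is −2; ethylenediamine is neutral. With an overall charge of 0 the mercury centre must be in the +2 oxidation state.
Hg sits in group 12, so the d-electron count is 12 − 2 = 10.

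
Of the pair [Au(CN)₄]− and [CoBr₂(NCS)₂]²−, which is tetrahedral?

For [Au(CN)₄]−: Summing ligand charges against the −1 overall charge gives an oxidation state of +3 for gold. Au sits in group 11, so the d-electron count is 11 − 3 = 8. A 5d d⁸ ion has a large crystal-field splitting; square planar leaves the high-energy d_{x²−y²} orbital empty and maximises CFSE. → square planar.
For [CoBr₂(NCS)₂]²−: Each bromide is −1; each isothiocyanate is −1; balancing the −2 overall charge requires Co(II). Cobalt is a group-9 element; Co(II) is therefore d⁷. For a high-spin 3d d⁷ ion with weak-field ligands the small Δₜ gives little square-planar CFSE advantage, so four ligands adopt the sterically favoured tetrahedral geometry. → tetrahedral.

[CoBr₂(NCS)₂]²−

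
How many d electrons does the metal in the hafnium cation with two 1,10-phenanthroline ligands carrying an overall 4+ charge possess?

Summing ligand charges against the +4 overall charge gives an oxidation state of +4 for hafnium.
Hafnium is a group-4 element; Hf(IV) is therefore d⁰.

d0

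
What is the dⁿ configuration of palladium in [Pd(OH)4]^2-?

Summing ligand charges against the −2 overall charge gives an oxidation state of +2 for palladium.
Palladium is a group-10 element; Pd(II) is therefore d⁸.

d⁸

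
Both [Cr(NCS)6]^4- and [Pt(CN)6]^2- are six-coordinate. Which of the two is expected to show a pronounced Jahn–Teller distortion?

[Cr(NCS)6]^4-

[Cr(NCS)6]^4-: Ligand charges: each isothiocyanate is −1. With an overall charge of −4 the chromium centre must be in the +2 oxidation state. Chromium is a group-6 element; Cr(II) is therefore d⁴. Isothiocyanate is a weak-field ligand for a first-row metal, so the complex is high-spin. The t₂g³e_g¹ (high-spin) configuration has an unevenly filled e_g set; the Jahn–Teller theorem predicts a tetragonal distortion (typically axial elongation) to lift the degeneracy.
[Pt(CN)6]^2-: Each cyanide is −1; balancing the −2 overall charge requires Pt(IV). Pt sits in group 10, so the d-electron count is 10 − 4 = 6. A 5d ion has a large Δₒ and is invariably low-spin. The d⁶ configuration leaves the e_g set evenly filled (or empty) — no strong Jahn–Teller driving force.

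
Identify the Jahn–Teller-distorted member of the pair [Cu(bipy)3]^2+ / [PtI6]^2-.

[Cu(bipy)3]^2+

[Cu(bipy)3]^2+: 2,2′-bipyridine is neutral; balancing the +2 overall charge requires Cu(II). Group 11 minus oxidation state 2 gives a d⁹ configuration. The t₂g⁶e_g³ configuration has an unevenly filled e_g set; the Jahn–Teller theorem predicts a tetragonal distortion (typically axial elongation) to lift the degeneracy.
[PtI6]^2-: Ligand charges: each iodide is −1. With an overall charge of −2 the platinum centre must be in the +4 oxidation state. Group 10 minus oxidation state 4 gives a d⁶ configuration. A 5d ion has a large Δₒ and is invariably low-spin. The d⁶ configuration leaves the e_g set evenly filled (or empty) — no strong Jahn–Teller driving force.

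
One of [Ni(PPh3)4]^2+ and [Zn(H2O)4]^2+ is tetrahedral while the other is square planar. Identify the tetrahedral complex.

For [Ni(PPh3)4]^2+: Ligand charges: triphenylphosphine is neutral. With an overall charge of +2 the nickel centre must be in the +2 oxidation state. Ni sits in group 10, so the d-electron count is 10 − 2 = 8. Triphenylphosphine is a strong-field ligand (high in the spectrochemical series). A 3d d⁸ ion with strong-field ligands gains enough CFSE to favour square planar over tetrahedral. → square planar.
For [Zn(H2O)4]^2+: Summing ligand charges against the +2 overall charge gives an oxidation state of +2 for zinc. Zinc is a group-12 element; Zn(II) is therefore d¹⁰. A d¹⁰ ion has no crystal-field stabilisation preference between square planar and tetrahedral, so four ligands adopt the sterically favoured tetrahedral geometry. → tetrahedral.

[Zn(H2O)4]^2+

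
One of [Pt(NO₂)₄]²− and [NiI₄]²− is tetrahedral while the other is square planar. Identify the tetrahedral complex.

[NiI₄]²−

For [Pt(NO₂)₄]²−: Summing ligand charges against the −2 overall charge gives an oxidation state of +2 for platinum. Group 10 minus oxidation state 2 gives a d⁸ configuration. A 5d d⁸ ion has a large crystal-field splitting; square planar leaves the high-energy d_{x²−y²} orbital empty and maximises CFSE. → square planar.
For [NiI₄]²−: Summing ligand charges against the −2 overall charge gives an oxidation state of +2 for nickel. Nickel is a group-10 element; Ni(II) is therefore d⁸. Iodide is a weak-field ligand. With weak-field ligands the CFSE gain from square planar is small, so a 3d d⁸ ion takes the sterically preferred tetrahedral geometry. → tetrahedral.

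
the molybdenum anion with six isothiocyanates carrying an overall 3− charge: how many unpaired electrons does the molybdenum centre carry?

Ligand charges: each isothiocyanate is −1. With an overall charge of −3 the molybdenum centre must be in the +3 oxidation state.
Molybdenum is a group-6 element; Mo(III) is therefore d³.
In an octahedral field the d³ configuration is t₂g³e_g⁰ (only one arrangement possible), giving 3 unpaired electrons.

3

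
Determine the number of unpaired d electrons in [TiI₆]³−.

Ligand charges: each iodide is −1. With an overall charge of −3 the titanium centre must be in the +3 oxidation state.
Group 4 minus oxidation state 3 gives a d¹ configuration.
In an octahedral field the d¹ configuration is t₂g¹e_g⁰ (only one arrangement possible), giving 1 unpaired electron.

1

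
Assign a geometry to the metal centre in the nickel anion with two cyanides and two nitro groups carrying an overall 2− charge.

Ligand charges: each cyanide is −1; each nitro (N-bound nitrite) is −1. With an overall charge of −2 the nickel centre must be in the +2 oxidation state.
Group 10 minus oxidation state 2 gives a d⁸ configuration.
Coordination number: 4.
Cyanide and nitro (N-bound nitrite) are strong-field ligands (high in the spectrochemical series).
A 3d d⁸ ion with strong-field ligands gains enough CFSE to favour square planar over tetrahedral.

square planar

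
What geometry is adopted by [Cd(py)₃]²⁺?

Summing ligand charges against the +2 overall charge gives an oxidation state of +2 for cadmium.
Cadmium is a group-12 element; Cd(II) is therefore d¹⁰.
With 3 monodentate ligands the coordination number is 3.
Three ligands around a d¹⁰ centre minimise repulsion in a trigonal-planar arrangement.

trigonal planar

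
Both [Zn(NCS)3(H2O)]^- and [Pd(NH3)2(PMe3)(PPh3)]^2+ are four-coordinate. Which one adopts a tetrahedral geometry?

[Zn(NCS)3(H2O)]^-

For [Zn(NCS)3(H2O)]^-: Ligand charges: each isothiocyanate is −1; water is neutral. With an overall charge of −1 the zinc centre must be in the +2 oxidation state. Zinc is a group-12 element; Zn(II) is therefore d¹⁰. A d¹⁰ ion has no crystal-field stabilisation preference between square planar and tetrahedral, so four ligands adopt the sterically favoured tetrahedral geometry. → tetrahedral.
For [Pd(NH3)2(PMe3)(PPh3)]^2+: Ammonia is neutral; trimethylphosphine is neutral; triphenylphosphine is neutral; balancing the +2 overall charge requires Pd(II). Pd sits in group 10, so the d-electron count is 10 − 2 = 8. A 4d d⁸ ion has a large crystal-field splitting; square planar leaves the high-energy d_{x²−y²} orbital empty and maximises CFSE. → square planar.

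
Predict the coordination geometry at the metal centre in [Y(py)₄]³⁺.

tetrahedral

Pyridine is neutral; balancing the +3 overall charge requires Y(III).
Group 3 minus oxidation state 3 gives a d⁰ configuration.
With 4 monodentate ligands the coordination number is 4.
A d⁰ ion has no crystal-field stabilisation preference between square planar and tetrahedral, so four ligands adopt the sterically favoured tetrahedral geometry.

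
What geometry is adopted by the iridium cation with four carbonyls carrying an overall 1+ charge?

square planar

Summing ligand charges against the +1 overall charge gives an oxidation state of +1 for iridium.
Iridium is a group-9 element; Ir(I) is therefore d⁸.
With 4 monodentate ligands the coordination number is 4.
A 5d d⁸ ion has a large crystal-field splitting; square planar leaves the high-energy d_{x²−y²} orbital empty and maximises CFSE.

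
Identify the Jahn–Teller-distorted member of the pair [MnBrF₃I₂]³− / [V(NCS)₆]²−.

[MnBrF₃I₂]³−

[MnBrF₃I₂]³−: Ligand charges: each bromide is −1; each fluoride is −1; each iodide is −1. With an overall charge of −3 the manganese centre must be in the +3 oxidation state. Mn sits in group 7, so the d-electron count is 7 − 3 = 4. Bromide, fluoride, and iodide are weak-field ligands for a first-row metal, so the complex is high-spin. The t₂g³e_g¹ (high-spin) configuration has an unevenly filled e_g set; the Jahn–Teller theorem predicts a tetragonal distortion (typically axial elongation) to lift the degeneracy.
[V(NCS)₆]²−: Each isothiocyanate is −1; balancing the −2 overall charge requires V(IV). V sits in group 5, so the d-electron count is 5 − 4 = 1. The d¹ configuration leaves the e_g set evenly filled (or empty) — no strong Jahn–Teller driving force.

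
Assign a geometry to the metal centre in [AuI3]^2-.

Ligand charges: each iodide is −1. With an overall charge of −2 the gold centre must be in the +1 oxidation state.
Gold is a group-11 element; Au(I) is therefore d¹⁰.
With 3 monodentate ligands the coordination number is 3.
Three ligands around a d¹⁰ centre minimise repulsion in a trigonal-planar arrangement.

trigonal planar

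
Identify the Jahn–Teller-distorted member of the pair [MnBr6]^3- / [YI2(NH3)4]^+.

[MnBr6]^3-: Ligand charges: each bromide is −1. With an overall charge of −3 the manganese centre must be in the +3 oxidation state. Group 7 minus oxidation state 3 gives a d⁴ configuration. Bromide is a weak-field ligand for a first-row metal, so the complex is high-spin. The t₂g³e_g¹ (high-spin) configuration has an unevenly filled e_g set; the Jahn–Teller theorem predicts a tetragonal distortion (typically axial elongation) to lift the degeneracy.
[YI2(NH3)4]^+: Each iodide is −1; ammonia is neutral; balancing the +1 overall charge requires Y(III). Y sits in group 3, so the d-electron count is 3 − 3 = 0. The d⁰ configuration leaves the e_g set evenly filled (or empty) — no strong Jahn–Teller driving force.

[MnBr6]^3-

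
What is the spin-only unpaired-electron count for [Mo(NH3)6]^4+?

2 unpaired electrons

Ligand charges: ammonia is neutral. With an overall charge of +4 the molybdenum centre must be in the +4 oxidation state.
Mo sits in group 6, so the d-electron count is 6 − 4 = 2.
In an octahedral field the d² configuration is t₂g²e_g⁰ (only one arrangement possible), giving 2 unpaired electrons.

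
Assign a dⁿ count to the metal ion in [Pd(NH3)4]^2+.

Ligand charges: ammonia is neutral. With an overall charge of +2 the palladium centre must be in the +2 oxidation state.
Group 10 minus oxidation state 2 gives a d⁸ configuration.

d8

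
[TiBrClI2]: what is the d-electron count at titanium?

d0

Each bromide is −1; each chloride is −1; each iodide is −1; balancing the 0 overall charge requires Ti(IV).
Ti sits in group 4, so the d-electron count is 4 − 4 = 0.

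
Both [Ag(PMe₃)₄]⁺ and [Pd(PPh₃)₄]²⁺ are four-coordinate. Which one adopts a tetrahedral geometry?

For [Ag(PMe₃)₄]⁺: Trimethylphosphine is neutral; balancing the +1 overall charge requires Ag(I). Group 11 minus oxidation state 1 gives a d¹⁰ configuration. A d¹⁰ ion has no crystal-field stabilisation preference between square planar and tetrahedral, so four ligands adopt the sterically favoured tetrahedral geometry. → tetrahedral.
For [Pd(PPh₃)₄]²⁺: Ligand charges: triphenylphosphine is neutral. With an overall charge of +2 the palladium centre must be in the +2 oxidation state. Palladium is a group-10 element; Pd(II) is therefore d⁸. A 4d d⁸ ion has a large crystal-field splitting; square planar leaves the high-energy d_{x²−y²} orbital empty and maximises CFSE. → square planar.

[Ag(PMe₃)₄]⁺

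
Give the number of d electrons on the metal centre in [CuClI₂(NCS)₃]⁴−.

d9

Summing ligand charges against the −4 overall charge gives an oxidation state of +2 for copper.
Copper is a group-11 element; Cu(II) is therefore d⁹.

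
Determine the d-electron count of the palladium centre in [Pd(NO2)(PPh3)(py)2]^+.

d8

Each nitro (N-bound nitrite) is −1; triphenylphosphine is neutral; pyridine is neutral; balancing the +1 overall charge requires Pd(II).
Group 10 minus oxidation state 2 gives a d⁸ configuration.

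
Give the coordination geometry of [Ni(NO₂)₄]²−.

square planar

Summing ligand charges against the −2 overall charge gives an oxidation state of +2 for nickel.
Ni sits in group 10, so the d-electron count is 10 − 2 = 8.
With 4 monodentate ligands the coordination number is 4.
Nitro (N-bound nitrite) is a strong-field ligand (high in the spectrochemical series).
A 3d d⁸ ion with strong-field ligands gains enough CFSE to favour square planar over tetrahedral.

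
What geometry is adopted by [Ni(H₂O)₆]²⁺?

octahedral

Ligand charges: water is neutral. With an overall charge of +2 the nickel centre must be in the +2 oxidation state.
Ni sits in group 10, so the d-electron count is 10 − 2 = 8.
With 6 monodentate ligands the coordination number is 6.
Six donors around a single metal centre give an octahedral coordination sphere.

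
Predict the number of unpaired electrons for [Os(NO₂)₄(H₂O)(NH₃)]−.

1

Summing ligand charges against the −1 overall charge gives an oxidation state of +3 for osmium.
Os sits in group 8, so the d-electron count is 8 − 3 = 5.
The spin state decides the count: a 5d ion has a large Δₒ and is invariably low-spin.
An octahedral low-spin d⁵ ion is t₂g⁵e_g⁰, giving 1 unpaired electron.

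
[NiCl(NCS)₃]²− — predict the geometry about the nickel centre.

tetrahedral

Each chloride is −1; each isothiocyanate is −1; balancing the −2 overall charge requires Ni(II).
Nickel is a group-10 element; Ni(II) is therefore d⁸.
With 4 monodentate ligands the coordination number is 4.
Chloride and isothiocyanate are weak-field ligands.
With weak-field ligands the CFSE gain from square planar is small, so a 3d d⁸ ion takes the sterically preferred tetrahedral geometry.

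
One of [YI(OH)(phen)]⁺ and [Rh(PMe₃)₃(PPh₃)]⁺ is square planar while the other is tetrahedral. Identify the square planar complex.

For [YI(OH)(phen)]⁺: Ligand charges: each iodide is −1; each hydroxide is −1; 1,10-phenanthroline is neutral. With an overall charge of +1 the yttrium centre must be in the +3 oxidation state. Y sits in group 3, so the d-electron count is 3 − 3 = 0. A d⁰ ion has no crystal-field stabilisation preference between square planar and tetrahedral, so four ligands adopt the sterically favoured tetrahedral geometry. → tetrahedral.
For [Rh(PMe₃)₃(PPh₃)]⁺: Trimethylphosphine is neutral; triphenylphosphine is neutral; balancing the +1 overall charge requires Rh(I). Rhodium is a group-9 element; Rh(I) is therefore d⁸. A 4d d⁸ ion has a large crystal-field splitting; square planar leaves the high-energy d_{x²−y²} orbital empty and maximises CFSE. → square planar.

[Rh(PMe₃)₃(PPh₃)]⁺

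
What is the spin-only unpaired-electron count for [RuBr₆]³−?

1

Ligand charges: each bromide is −1. With an overall charge of −3 the ruthenium centre must be in the +3 oxidation state.
Ru sits in group 8, so the d-electron count is 8 − 3 = 5.
The spin state decides the count: a 4d ion has a large Δₒ and is invariably low-spin.
An octahedral low-spin d⁵ ion is t₂g⁵e_g⁰, giving 1 unpaired electron.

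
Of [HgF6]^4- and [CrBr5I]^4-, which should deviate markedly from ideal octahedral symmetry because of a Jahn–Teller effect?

[HgF6]^4-: Summing ligand charges against the −4 overall charge gives an oxidation state of +2 for mercury. Mercury is a group-12 element; Hg(II) is therefore d¹⁰. The d¹⁰ configuration leaves the e_g set evenly filled (or empty) — no strong Jahn–Teller driving force.
[CrBr5I]^4-: Summing ligand charges against the −4 overall charge gives an oxidation state of +2 for chromium. Group 6 minus oxidation state 2 gives a d⁴ configuration. Bromide and iodide are weak-field ligands for a first-row metal, so the complex is high-spin. The t₂g³e_g¹ (high-spin) configuration has an unevenly filled e_g set; the Jahn–Teller theorem predicts a tetragonal distortion (typically axial elongation) to lift the degeneracy.

[CrBr5I]^4-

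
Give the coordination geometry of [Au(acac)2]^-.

Ligand charges: each acetylacetonate is −1. With an overall charge of −1 the gold centre must be in the +1 oxidation state.
Gold is a group-11 element; Au(I) is therefore d¹⁰.
Counting donor atoms: 2×acetylacetonate (bidentate) → 4 donors. Coordination number = 4.
A d¹⁰ ion has no crystal-field stabilisation preference between square planar and tetrahedral, so four ligands adopt the sterically favoured tetrahedral geometry.

tetrahedral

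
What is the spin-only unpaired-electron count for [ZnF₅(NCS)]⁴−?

0 unpaired electrons

Each fluoride is −1; each isothiocyanate is −1; balancing the −4 overall charge requires Zn(II).
Zn sits in group 12, so the d-electron count is 12 − 2 = 10.
In an octahedral field the d¹⁰ configuration is t₂g⁶e_g⁴, giving 0 unpaired electrons.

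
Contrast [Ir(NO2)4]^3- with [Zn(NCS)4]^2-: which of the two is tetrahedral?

[Zn(NCS)4]^2-

For [Ir(NO2)4]^3-: Summing ligand charges against the −3 overall charge gives an oxidation state of +1 for iridium. Iridium is a group-9 element; Ir(I) is therefore d⁸. A 5d d⁸ ion has a large crystal-field splitting; square planar leaves the high-energy d_{x²−y²} orbital empty and maximises CFSE. → square planar.
For [Zn(NCS)4]^2-: Ligand charges: each isothiocyanate is −1. With an overall charge of −2 the zinc centre must be in the +2 oxidation state. Zinc is a group-12 element; Zn(II) is therefore d¹⁰. A d¹⁰ ion has no crystal-field stabilisation preference between square planar and tetrahedral, so four ligands adopt the sterically favoured tetrahedral geometry. → tetrahedral.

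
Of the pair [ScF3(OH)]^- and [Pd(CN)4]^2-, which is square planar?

[Pd(CN)4]^2-

For [ScF3(OH)]^-: Each fluoride is −1; each hydroxide is −1; balancing the −1 overall charge requires Sc(III). Sc sits in group 3, so the d-electron count is 3 − 3 = 0. A d⁰ ion has no crystal-field stabilisation preference between square planar and tetrahedral, so four ligands adopt the sterically favoured tetrahedral geometry. → tetrahedral.
For [Pd(CN)4]^2-: Each cyanide is −1; balancing the −2 overall charge requires Pd(II). Pd sits in group 10, so the d-electron count is 10 − 2 = 8. A 4d d⁸ ion has a large crystal-field splitting; square planar leaves the high-energy d_{x²−y²} orbital empty and maximises CFSE. → square planar.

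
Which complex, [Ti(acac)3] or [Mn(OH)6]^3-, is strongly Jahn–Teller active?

[Ti(acac)3]: Each acetylacetonate is −1; balancing the 0 overall charge requires Ti(III). Ti sits in group 4, so the d-electron count is 4 − 3 = 1. The d¹ configuration leaves the e_g set evenly filled (or empty) — no strong Jahn–Teller driving force.
[Mn(OH)6]^3-: Ligand charges: each hydroxide is −1. With an overall charge of −3 the manganese centre must be in the +3 oxidation state. Manganese is a group-7 element; Mn(III) is therefore d⁴. Hydroxide is a weak-field ligand for a first-row metal, so the complex is high-spin. The t₂g³e_g¹ (high-spin) configuration has an unevenly filled e_g set; the Jahn–Teller theorem predicts a tetragonal distortion (typically axial elongation) to lift the degeneracy.

[Mn(OH)6]^3-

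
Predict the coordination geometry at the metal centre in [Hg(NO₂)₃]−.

Ligand charges: each nitro (N-bound nitrite) is −1. With an overall charge of −1 the mercury centre must be in the +2 oxidation state.
Mercury is a group-12 element; Hg(II) is therefore d¹⁰.
With 3 monodentate ligands the coordination number is 3.
Three ligands around a d¹⁰ centre minimise repulsion in a trigonal-planar arrangement.

trigonal planar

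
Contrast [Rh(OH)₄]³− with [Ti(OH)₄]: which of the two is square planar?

For [Rh(OH)₄]³−: Each hydroxide is −1; balancing the −3 overall charge requires Rh(I). Rh sits in group 9, so the d-electron count is 9 − 1 = 8. A 4d d⁸ ion has a large crystal-field splitting; square planar leaves the high-energy d_{x²−y²} orbital empty and maximises CFSE. → square planar.
For [Ti(OH)₄]: Summing ligand charges against the 0 overall charge gives an oxidation state of +4 for titanium. Group 4 minus oxidation state 4 gives a d⁰ configuration. A d⁰ ion has no crystal-field stabilisation preference between square planar and tetrahedral, so four ligands adopt the sterically favoured tetrahedral geometry. → tetrahedral.

[Rh(OH)₄]³−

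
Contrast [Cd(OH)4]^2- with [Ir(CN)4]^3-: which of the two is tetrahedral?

[Cd(OH)4]^2-

For [Cd(OH)4]^2-: Each hydroxide is −1; balancing the −2 overall charge requires Cd(II). Group 12 minus oxidation state 2 gives a d¹⁰ configuration. A d¹⁰ ion has no crystal-field stabilisation preference between square planar and tetrahedral, so four ligands adopt the sterically favoured tetrahedral geometry. → tetrahedral.
For [Ir(CN)4]^3-: Ligand charges: each cyanide is −1. With an overall charge of −3 the iridium centre must be in the +1 oxidation state. Ir sits in group 9, so the d-electron count is 9 − 1 = 8. A 5d d⁸ ion has a large crystal-field splitting; square planar leaves the high-energy d_{x²−y²} orbital empty and maximises CFSE. → square planar.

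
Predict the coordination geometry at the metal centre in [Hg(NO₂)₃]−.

trigonal planar

Summing ligand charges against the −1 overall charge gives an oxidation state of +2 for mercury.
Mercury is a group-12 element; Hg(II) is therefore d¹⁰.
Coordination number: 3.
Three ligands around a d¹⁰ centre minimise repulsion in a trigonal-planar arrangement.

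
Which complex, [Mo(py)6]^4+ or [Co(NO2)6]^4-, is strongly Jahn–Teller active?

[Mo(py)6]^4+: Summing ligand charges against the +4 overall charge gives an oxidation state of +4 for molybdenum. Molybdenum is a group-6 element; Mo(IV) is therefore d². The d² configuration leaves the e_g set evenly filled (or empty) — no strong Jahn–Teller driving force.
[Co(NO2)6]^4-: Each nitro (N-bound nitrite) is −1; balancing the −4 overall charge requires Co(II). Group 9 minus oxidation state 2 gives a d⁷ configuration. Nitro (N-bound nitrite) is a strong-field ligand (high in the spectrochemical series) for a first-row metal, so the complex is low-spin. The t₂g⁶e_g¹ (low-spin) configuration has an unevenly filled e_g set; the Jahn–Teller theorem predicts a tetragonal distortion (typically axial elongation) to lift the degeneracy.

[Co(NO2)6]^4-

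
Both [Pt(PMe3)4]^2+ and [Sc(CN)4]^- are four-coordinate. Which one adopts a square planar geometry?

For [Pt(PMe3)4]^2+: Trimethylphosphine is neutral; balancing the +2 overall charge requires Pt(II). Group 10 minus oxidation state 2 gives a d⁸ configuration. A 5d d⁸ ion has a large crystal-field splitting; square planar leaves the high-energy d_{x²−y²} orbital empty and maximises CFSE. → square planar.
For [Sc(CN)4]^-: Ligand charges: each cyanide is −1. With an overall charge of −1 the scandium centre must be in the +3 oxidation state. Scandium is a group-3 element; Sc(III) is therefore d⁰. A d⁰ ion has no crystal-field stabilisation preference between square planar and tetrahedral, so four ligands adopt the sterically favoured tetrahedral geometry. → tetrahedral.

[Pt(PMe3)4]^2+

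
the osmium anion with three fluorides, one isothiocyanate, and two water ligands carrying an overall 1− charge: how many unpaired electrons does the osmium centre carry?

1

Each fluoride is −1; each isothiocyanate is −1; water is neutral; balancing the −1 overall charge requires Os(III).
Os sits in group 8, so the d-electron count is 8 − 3 = 5.
The spin state decides the count: a 5d ion has a large Δₒ and is invariably low-spin.
An octahedral low-spin d⁵ ion is t₂g⁵e_g⁰, giving 1 unpaired electron.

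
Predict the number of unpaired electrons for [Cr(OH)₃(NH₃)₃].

Each hydroxide is −1; ammonia is neutral; balancing the 0 overall charge requires Cr(III).
Chromium is a group-6 element; Cr(III) is therefore d³.
In an octahedral field the d³ configuration is t₂g³e_g⁰ (only one arrangement possible), giving 3 unpaired electrons.

3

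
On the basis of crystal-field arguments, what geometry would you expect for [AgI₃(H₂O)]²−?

Summing ligand charges against the −2 overall charge gives an oxidation state of +1 for silver.
Group 11 minus oxidation state 1 gives a d¹⁰ configuration.
Coordination number: 4.
A d¹⁰ ion has no crystal-field stabilisation preference between square planar and tetrahedral, so four ligands adopt the sterically favoured tetrahedral geometry.

tetrahedral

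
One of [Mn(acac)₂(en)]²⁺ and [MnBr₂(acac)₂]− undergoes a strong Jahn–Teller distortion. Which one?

[Mn(acac)₂(en)]²⁺: Ligand charges: each acetylacetonate is −1; ethylenediamine is neutral. With an overall charge of +2 the manganese centre must be in the +4 oxidation state. Manganese is a group-7 element; Mn(IV) is therefore d³. The d³ configuration leaves the e_g set evenly filled (or empty) — no strong Jahn–Teller driving force.
[MnBr₂(acac)₂]−: Each bromide is −1; each acetylacetonate is −1; balancing the −1 overall charge requires Mn(III). Group 7 minus oxidation state 3 gives a d⁴ configuration. Acetylacetonate and bromide are weak-field ligands for a first-row metal, so the complex is high-spin. The t₂g³e_g¹ (high-spin) configuration has an unevenly filled e_g set; the Jahn–Teller theorem predicts a tetragonal distortion (typically axial elongation) to lift the degeneracy.

[MnBr₂(acac)₂]−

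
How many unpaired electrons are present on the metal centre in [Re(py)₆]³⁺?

Ligand charges: pyridine is neutral. With an overall charge of +3 the rhenium centre must be in the +3 oxidation state.
Re sits in group 7, so the d-electron count is 7 − 3 = 4.
The spin state decides the count: a 5d ion has a large Δₒ and is invariably low-spin.
An octahedral low-spin d⁴ ion is t₂g⁴e_g⁰, giving 2 unpaired electrons.

2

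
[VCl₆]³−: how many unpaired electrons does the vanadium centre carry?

Ligand charges: each chloride is −1. With an overall charge of −3 the vanadium centre must be in the +3 oxidation state.
Vanadium is a group-5 element; V(III) is therefore d².
In an octahedral field the d² configuration is t₂g²e_g⁰ (only one arrangement possible), giving 2 unpaired electrons.

2 unpaired electrons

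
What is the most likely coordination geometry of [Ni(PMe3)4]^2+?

square planar

Ligand charges: trimethylphosphine is neutral. With an overall charge of +2 the nickel centre must be in the +2 oxidation state.
Nickel is a group-10 element; Ni(II) is therefore d⁸.
Coordination number: 4.
Trimethylphosphine is a strong-field ligand (high in the spectrochemical series).
A 3d d⁸ ion with strong-field ligands gains enough CFSE to favour square planar over tetrahedral.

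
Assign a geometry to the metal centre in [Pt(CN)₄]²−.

Ligand charges: each cyanide is −1. With an overall charge of −2 the platinum centre must be in the +2 oxidation state.
Pt sits in group 10, so the d-electron count is 10 − 2 = 8.
With 4 monodentate ligands the coordination number is 4.
A 5d d⁸ ion has a large crystal-field splitting; square planar leaves the high-energy d_{x²−y²} orbital empty and maximises CFSE.

square planar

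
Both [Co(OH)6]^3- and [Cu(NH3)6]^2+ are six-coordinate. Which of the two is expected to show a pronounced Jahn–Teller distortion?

[Cu(NH3)6]^2+

[Co(OH)6]^3-: Each hydroxide is −1; balancing the −3 overall charge requires Co(III). Co sits in group 9, so the d-electron count is 9 − 3 = 6. Co(III) has an exceptionally large octahedral splitting and is low-spin with essentially every ligand except fluoride. The d⁶ configuration leaves the e_g set evenly filled (or empty) — no strong Jahn–Teller driving force.
[Cu(NH3)6]^2+: Ammonia is neutral; balancing the +2 overall charge requires Cu(II). Cu sits in group 11, so the d-electron count is 11 − 2 = 9. The t₂g⁶e_g³ configuration has an unevenly filled e_g set; the Jahn–Teller theorem predicts a tetragonal distortion (typically axial elongation) to lift the degeneracy.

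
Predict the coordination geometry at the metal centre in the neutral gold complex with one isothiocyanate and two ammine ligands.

Summing ligand charges against the 0 overall charge gives an oxidation state of +1 for gold.
Gold is a group-11 element; Au(I) is therefore d¹⁰.
Coordination number: 3.
Three ligands around a d¹⁰ centre minimise repulsion in a trigonal-planar arrangement.

trigonal planar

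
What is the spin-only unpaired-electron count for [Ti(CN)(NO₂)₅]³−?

1 unpaired electron

Each cyanide is −1; each nitro (N-bound nitrite) is −1; balancing the −3 overall charge requires Ti(III).
Titanium is a group-4 element; Ti(III) is therefore d¹.
In an octahedral field the d¹ configuration is t₂g¹e_g⁰ (only one arrangement possible), giving 1 unpaired electron.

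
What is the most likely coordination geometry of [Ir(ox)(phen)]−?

square planar

Ligand charges: each oxalate is −2; 1,10-phenanthroline is neutral. With an overall charge of −1 the iridium centre must be in the +1 oxidation state.
Iridium is a group-9 element; Ir(I) is therefore d⁸.
Counting donor atoms: 1×oxalate (bidentate) → 2 donors; 1×1,10-phenanthroline (bidentate) → 2 donors. Coordination number = 4.
A 5d d⁸ ion has a large crystal-field splitting; square planar leaves the high-energy d_{x²−y²} orbital empty and maximises CFSE.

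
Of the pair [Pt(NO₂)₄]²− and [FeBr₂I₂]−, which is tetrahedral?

[FeBr₂I₂]−

For [Pt(NO₂)₄]²−: Summing ligand charges against the −2 overall charge gives an oxidation state of +2 for platinum. Platinum is a group-10 element; Pt(II) is therefore d⁸. A 5d d⁸ ion has a large crystal-field splitting; square planar leaves the high-energy d_{x²−y²} orbital empty and maximises CFSE. → square planar.
For [FeBr₂I₂]−: Each bromide is −1; each iodide is −1; balancing the −1 overall charge requires Fe(III). Fe sits in group 8, so the d-electron count is 8 − 3 = 5. A high-spin d⁵ ion has zero CFSE in either geometry, so four ligands adopt the sterically favoured tetrahedral geometry. → tetrahedral.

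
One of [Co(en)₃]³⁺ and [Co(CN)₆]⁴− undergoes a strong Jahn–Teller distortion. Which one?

[Co(en)₃]³⁺: Ethylenediamine is neutral; balancing the +3 overall charge requires Co(III). Co sits in group 9, so the d-electron count is 9 − 3 = 6. Co(III) has an exceptionally large octahedral splitting and is low-spin with essentially every ligand except fluoride. The d⁶ configuration leaves the e_g set evenly filled (or empty) — no strong Jahn–Teller driving force.
[Co(CN)₆]⁴−: Each cyanide is −1; balancing the −4 overall charge requires Co(II). Group 9 minus oxidation state 2 gives a d⁷ configuration. Cyanide is a strong-field ligand (high in the spectrochemical series) for a first-row metal, so the complex is low-spin. The t₂g⁶e_g¹ (low-spin) configuration has an unevenly filled e_g set; the Jahn–Teller theorem predicts a tetragonal distortion (typically axial elongation) to lift the degeneracy.

[Co(CN)₆]⁴−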